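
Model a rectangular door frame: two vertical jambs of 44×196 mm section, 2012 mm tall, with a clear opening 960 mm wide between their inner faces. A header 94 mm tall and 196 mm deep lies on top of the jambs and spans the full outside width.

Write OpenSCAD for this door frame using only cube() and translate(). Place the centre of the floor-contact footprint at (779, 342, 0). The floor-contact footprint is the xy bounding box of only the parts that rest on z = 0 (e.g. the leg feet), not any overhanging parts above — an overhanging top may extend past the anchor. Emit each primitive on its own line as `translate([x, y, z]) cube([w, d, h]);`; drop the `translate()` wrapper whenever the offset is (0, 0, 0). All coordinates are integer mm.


translate([255, 244, 0]) cube([44, 196, 2012]);
translate([1259, 244, 0]) cube([44, 196, 2012]);
translate([255, 244, 2012]) cube([1048, 196, 94]);


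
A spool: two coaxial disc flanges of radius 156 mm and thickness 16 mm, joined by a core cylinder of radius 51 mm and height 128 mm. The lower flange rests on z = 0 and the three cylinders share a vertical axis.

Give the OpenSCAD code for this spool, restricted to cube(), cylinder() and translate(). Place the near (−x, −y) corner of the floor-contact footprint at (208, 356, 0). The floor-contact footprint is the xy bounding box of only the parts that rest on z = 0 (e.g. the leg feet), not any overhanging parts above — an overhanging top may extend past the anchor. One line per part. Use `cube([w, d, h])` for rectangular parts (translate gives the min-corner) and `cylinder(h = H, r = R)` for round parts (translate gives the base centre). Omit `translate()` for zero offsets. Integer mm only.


translate([364, 512, 0]) cylinder(h = 16, r = 156);
translate([364, 512, 16]) cylinder(h = 128, r = 51);
translate([364, 512, 144]) cylinder(h = 16, r = 156);


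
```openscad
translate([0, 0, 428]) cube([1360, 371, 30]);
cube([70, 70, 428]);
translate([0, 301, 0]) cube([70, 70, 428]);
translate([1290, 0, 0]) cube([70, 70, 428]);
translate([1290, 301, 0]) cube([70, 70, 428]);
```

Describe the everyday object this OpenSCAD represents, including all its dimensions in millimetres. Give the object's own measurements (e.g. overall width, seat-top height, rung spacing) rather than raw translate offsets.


A long wooden bench with a 1360 mm (x) × 371 mm (y) seat, 30 mm thick, its top surface 458 mm above the floor. Four 70 mm square legs at the seat corners, flush with the edges, run from z = 0 to the seat underside.


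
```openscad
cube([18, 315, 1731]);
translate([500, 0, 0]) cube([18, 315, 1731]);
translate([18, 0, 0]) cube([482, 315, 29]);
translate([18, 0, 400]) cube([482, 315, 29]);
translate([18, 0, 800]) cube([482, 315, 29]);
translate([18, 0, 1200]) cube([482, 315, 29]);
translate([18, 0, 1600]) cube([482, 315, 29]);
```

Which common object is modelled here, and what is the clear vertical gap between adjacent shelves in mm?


A bookshelf. The clear shelf gap is 371 mm.

Two tall side panels with 5 horizontal boards between them — a bookshelf. The first two shelf undersides are at z = 0 and z = 400; with shelf thickness 29, the clear gap is 400 − 0 − 29 = 371 mm.


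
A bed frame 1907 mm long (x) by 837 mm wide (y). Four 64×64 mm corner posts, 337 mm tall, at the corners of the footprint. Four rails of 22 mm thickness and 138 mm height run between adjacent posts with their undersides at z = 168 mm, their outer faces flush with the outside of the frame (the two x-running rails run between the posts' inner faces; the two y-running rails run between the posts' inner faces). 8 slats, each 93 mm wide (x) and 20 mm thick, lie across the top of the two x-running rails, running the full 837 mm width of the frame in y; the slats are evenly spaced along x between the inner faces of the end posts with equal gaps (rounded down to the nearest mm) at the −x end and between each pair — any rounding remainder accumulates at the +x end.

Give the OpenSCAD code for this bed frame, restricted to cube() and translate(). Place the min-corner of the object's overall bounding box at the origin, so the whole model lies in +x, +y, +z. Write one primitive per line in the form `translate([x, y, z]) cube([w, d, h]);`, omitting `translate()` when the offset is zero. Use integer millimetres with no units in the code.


// slat z = rail_z + rail_h = 168 + 138 = 306
// slat gap = ⌊(1779 − 8·93) / 9⌋ = 115
cube([64, 64, 337]);
translate([0, 773, 0]) cube([64, 64, 337]);
translate([1843, 0, 0]) cube([64, 64, 337]);
translate([1843, 773, 0]) cube([64, 64, 337]);
translate([64, 0, 168]) cube([1779, 22, 138]);
translate([64, 815, 168]) cube([1779, 22, 138]);
translate([0, 64, 168]) cube([22, 709, 138]);
translate([1885, 64, 168]) cube([22, 709, 138]);
translate([179, 0, 306]) cube([93, 837, 20]);
translate([387, 0, 306]) cube([93, 837, 20]);
translate([595, 0, 306]) cube([93, 837, 20]);
translate([803, 0, 306]) cube([93, 837, 20]);
translate([1011, 0, 306]) cube([93, 837, 20]);
translate([1219, 0, 306]) cube([93, 837, 20]);
translate([1427, 0, 306]) cube([93, 837, 20]);
translate([1635, 0, 306]) cube([93, 837, 20]);


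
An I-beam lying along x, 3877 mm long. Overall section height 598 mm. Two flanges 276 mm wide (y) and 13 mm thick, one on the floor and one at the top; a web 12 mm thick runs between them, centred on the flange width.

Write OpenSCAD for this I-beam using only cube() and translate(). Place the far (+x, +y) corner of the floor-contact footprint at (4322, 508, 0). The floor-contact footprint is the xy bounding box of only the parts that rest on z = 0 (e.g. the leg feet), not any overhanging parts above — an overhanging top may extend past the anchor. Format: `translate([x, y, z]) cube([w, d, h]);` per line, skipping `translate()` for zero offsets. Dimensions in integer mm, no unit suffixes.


translate([445, 232, 0]) cube([3877, 276, 13]);
translate([445, 364, 13]) cube([3877, 12, 572]);
translate([445, 232, 585]) cube([3877, 276, 13]);


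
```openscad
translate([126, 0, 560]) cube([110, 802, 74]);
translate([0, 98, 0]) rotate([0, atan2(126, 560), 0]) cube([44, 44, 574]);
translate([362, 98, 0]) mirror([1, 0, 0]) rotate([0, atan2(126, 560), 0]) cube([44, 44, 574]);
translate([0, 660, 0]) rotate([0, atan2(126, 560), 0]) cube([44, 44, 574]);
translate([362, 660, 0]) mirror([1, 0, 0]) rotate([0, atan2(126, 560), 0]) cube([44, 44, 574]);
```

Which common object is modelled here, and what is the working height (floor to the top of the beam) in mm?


A sawhorse. The overall height is 634 mm.

A beam across two mirrored pairs of raked legs — a sawhorse. The beam's underside is at z = 560 (matching the legs' vertical rise in atan2(126, 560)) and the beam is 74 mm tall, so its top is at 560 + 74 = 634 mm. The raked legs top out at the beam's underside, so that is the highest point.


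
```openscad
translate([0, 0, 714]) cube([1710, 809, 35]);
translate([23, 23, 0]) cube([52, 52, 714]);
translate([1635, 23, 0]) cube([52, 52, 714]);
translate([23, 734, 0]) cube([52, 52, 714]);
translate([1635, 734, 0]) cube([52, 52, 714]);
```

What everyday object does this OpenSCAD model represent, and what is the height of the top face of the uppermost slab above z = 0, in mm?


A table. The table height is 749 mm.

A 1710×809×35 slab sits at z = 714 on four 52 mm square posts — a table. The top surface is at 714 + 35 = 749 mm.


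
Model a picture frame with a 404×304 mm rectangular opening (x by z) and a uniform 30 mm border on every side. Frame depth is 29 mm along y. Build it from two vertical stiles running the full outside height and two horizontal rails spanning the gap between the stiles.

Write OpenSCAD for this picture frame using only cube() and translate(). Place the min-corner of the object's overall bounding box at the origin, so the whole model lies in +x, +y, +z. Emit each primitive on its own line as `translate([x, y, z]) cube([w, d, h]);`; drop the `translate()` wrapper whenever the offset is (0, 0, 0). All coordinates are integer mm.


cube([30, 29, 364]);
translate([434, 0, 0]) cube([30, 29, 364]);
translate([30, 0, 0]) cube([404, 29, 30]);
translate([30, 0, 334]) cube([404, 29, 30]);


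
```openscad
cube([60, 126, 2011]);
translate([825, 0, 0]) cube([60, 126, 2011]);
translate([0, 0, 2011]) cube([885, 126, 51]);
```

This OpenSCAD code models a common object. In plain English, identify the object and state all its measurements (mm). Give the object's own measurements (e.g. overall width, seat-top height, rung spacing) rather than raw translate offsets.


A door frame. The clear opening is 765 mm wide and 2011 mm high. Two 60 mm wide jambs, 126 mm deep, stand either side of the opening from the floor to the top of the opening. A 51 mm thick head sits across the top of both jambs, spanning the full outside width of the frame.


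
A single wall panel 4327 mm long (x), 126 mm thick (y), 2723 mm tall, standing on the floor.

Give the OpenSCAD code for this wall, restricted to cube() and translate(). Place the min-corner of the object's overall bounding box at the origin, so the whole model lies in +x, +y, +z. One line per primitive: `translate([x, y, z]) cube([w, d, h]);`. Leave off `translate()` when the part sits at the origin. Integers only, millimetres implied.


cube([4327, 126, 2723]);


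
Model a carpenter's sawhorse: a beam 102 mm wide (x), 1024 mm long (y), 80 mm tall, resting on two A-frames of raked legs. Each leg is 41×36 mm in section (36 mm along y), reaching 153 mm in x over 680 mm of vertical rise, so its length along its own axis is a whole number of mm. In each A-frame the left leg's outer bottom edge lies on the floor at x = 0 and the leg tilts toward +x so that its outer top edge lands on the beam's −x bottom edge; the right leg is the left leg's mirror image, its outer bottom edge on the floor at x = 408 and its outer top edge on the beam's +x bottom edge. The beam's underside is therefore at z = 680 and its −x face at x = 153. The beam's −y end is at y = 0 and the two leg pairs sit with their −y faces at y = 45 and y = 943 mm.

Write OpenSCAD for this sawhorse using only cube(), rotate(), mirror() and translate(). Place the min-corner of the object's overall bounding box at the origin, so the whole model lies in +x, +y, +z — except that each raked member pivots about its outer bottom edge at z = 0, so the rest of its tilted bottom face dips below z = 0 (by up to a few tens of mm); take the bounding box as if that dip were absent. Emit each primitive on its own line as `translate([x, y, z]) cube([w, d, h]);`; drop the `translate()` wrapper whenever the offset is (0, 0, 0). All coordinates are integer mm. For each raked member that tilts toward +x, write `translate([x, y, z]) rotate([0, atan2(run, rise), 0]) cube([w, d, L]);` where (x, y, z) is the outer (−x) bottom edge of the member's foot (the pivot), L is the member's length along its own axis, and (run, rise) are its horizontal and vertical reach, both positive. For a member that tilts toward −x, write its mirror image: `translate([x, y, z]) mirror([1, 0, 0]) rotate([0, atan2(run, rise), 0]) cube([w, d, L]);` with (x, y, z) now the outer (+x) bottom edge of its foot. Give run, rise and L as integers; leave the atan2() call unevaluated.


translate([153, 0, 680]) cube([102, 1024, 80]);
translate([0, 45, 0]) rotate([0, atan2(153, 680), 0]) cube([41, 36, 697]);
translate([408, 45, 0]) mirror([1, 0, 0]) rotate([0, atan2(153, 680), 0]) cube([41, 36, 697]);
translate([0, 943, 0]) rotate([0, atan2(153, 680), 0]) cube([41, 36, 697]);
translate([408, 943, 0]) mirror([1, 0, 0]) rotate([0, atan2(153, 680), 0]) cube([41, 36, 697]);


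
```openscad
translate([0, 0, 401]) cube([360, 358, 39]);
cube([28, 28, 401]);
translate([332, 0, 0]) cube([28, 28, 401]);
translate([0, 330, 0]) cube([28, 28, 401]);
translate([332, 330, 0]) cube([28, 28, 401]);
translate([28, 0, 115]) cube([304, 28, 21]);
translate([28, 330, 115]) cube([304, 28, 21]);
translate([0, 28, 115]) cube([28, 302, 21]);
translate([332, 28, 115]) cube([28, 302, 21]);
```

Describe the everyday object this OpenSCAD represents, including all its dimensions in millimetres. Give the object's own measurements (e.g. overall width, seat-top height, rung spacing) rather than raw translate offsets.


A four-legged stool. The seat is a 360×358×39 mm slab whose top surface is at z = 440 mm; four square legs, each 28×28 mm in cross-section, run from the floor (z = 0) to the underside of the seat, each flush with a corner of the seat. Four stretchers, 28 mm wide and 21 mm tall, connect adjacent legs with their undersides at z = 115 mm, each running between the inner faces of the legs it joins and aligned with the legs' outer faces on the other axis.


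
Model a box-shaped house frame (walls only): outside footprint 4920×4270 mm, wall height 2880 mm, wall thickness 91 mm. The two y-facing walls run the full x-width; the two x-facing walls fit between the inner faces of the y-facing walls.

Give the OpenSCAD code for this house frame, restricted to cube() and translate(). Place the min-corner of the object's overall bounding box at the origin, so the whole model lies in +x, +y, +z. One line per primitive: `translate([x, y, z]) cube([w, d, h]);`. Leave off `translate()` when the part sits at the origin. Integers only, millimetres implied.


cube([4920, 91, 2880]);
translate([0, 4179, 0]) cube([4920, 91, 2880]);
translate([0, 91, 0]) cube([91, 4088, 2880]);
translate([4829, 91, 0]) cube([91, 4088, 2880]);


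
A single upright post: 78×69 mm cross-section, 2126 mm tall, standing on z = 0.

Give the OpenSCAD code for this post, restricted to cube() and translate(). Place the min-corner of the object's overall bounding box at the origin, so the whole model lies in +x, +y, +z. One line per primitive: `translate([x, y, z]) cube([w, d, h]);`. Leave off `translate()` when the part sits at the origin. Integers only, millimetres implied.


cube([78, 69, 2126]);


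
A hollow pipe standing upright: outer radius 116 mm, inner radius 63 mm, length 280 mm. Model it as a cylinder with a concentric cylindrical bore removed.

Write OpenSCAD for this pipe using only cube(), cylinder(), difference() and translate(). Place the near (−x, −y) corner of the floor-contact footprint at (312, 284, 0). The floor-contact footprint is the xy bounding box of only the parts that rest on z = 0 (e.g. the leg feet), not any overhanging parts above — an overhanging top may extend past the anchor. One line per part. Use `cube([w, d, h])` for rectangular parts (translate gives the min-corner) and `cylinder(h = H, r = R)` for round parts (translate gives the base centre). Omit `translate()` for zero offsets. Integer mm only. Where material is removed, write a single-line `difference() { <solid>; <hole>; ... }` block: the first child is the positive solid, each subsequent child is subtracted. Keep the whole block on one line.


difference() { translate([428, 400, 0]) cylinder(h = 280, r = 116); translate([428, 400, 0]) cylinder(h = 280, r = 63); }


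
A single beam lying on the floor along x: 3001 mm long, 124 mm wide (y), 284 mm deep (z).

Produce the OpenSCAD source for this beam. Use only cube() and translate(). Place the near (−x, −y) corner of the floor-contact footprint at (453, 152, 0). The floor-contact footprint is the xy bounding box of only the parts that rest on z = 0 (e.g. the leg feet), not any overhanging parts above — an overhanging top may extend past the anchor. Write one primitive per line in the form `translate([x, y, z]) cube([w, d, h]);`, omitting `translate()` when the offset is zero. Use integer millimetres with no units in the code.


translate([453, 152, 0]) cube([3001, 124, 284]);


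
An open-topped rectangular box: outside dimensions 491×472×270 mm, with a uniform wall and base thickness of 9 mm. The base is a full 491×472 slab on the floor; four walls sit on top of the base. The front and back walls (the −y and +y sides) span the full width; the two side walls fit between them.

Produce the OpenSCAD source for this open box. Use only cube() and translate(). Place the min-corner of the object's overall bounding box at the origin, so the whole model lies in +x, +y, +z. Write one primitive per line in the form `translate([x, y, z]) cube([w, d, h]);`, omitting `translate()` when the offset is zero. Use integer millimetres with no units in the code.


cube([491, 472, 9]);
translate([0, 0, 9]) cube([491, 9, 261]);
translate([0, 463, 9]) cube([491, 9, 261]);
translate([0, 9, 9]) cube([9, 454, 261]);
translate([482, 9, 9]) cube([9, 454, 261]);


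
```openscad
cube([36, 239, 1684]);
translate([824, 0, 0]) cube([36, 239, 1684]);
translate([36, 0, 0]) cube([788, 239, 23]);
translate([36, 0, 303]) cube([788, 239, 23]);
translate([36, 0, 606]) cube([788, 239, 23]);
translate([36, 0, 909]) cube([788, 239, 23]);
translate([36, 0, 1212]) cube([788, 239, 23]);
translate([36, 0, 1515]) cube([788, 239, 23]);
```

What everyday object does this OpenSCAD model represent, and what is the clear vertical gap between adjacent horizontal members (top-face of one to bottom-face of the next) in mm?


A bookshelf. The clear shelf gap is 280 mm.

Two tall side panels with 6 horizontal boards between them — a bookshelf. The first two shelf undersides are at z = 0 and z = 303; with shelf thickness 23, the clear gap is 303 − 0 − 23 = 280 mm.


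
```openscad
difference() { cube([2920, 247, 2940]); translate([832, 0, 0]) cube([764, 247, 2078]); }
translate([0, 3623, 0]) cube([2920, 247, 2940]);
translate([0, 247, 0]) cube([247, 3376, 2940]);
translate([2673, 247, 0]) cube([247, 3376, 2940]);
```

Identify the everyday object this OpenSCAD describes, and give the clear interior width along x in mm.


A single room. The interior width is 2426 mm.

Four walls enclosing a rectangle with a door in the front wall — a room. Outside width 2920 minus two 247 mm walls gives 2426 mm.


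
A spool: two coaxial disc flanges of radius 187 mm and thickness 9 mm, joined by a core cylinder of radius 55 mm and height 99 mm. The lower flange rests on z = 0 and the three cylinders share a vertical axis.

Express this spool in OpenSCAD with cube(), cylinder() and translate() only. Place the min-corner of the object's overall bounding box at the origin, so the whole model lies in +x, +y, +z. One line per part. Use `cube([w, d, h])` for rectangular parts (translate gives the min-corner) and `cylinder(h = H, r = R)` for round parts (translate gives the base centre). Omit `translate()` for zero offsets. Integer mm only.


translate([187, 187, 0]) cylinder(h = 9, r = 187);
translate([187, 187, 9]) cylinder(h = 99, r = 55);
translate([187, 187, 108]) cylinder(h = 9, r = 187);


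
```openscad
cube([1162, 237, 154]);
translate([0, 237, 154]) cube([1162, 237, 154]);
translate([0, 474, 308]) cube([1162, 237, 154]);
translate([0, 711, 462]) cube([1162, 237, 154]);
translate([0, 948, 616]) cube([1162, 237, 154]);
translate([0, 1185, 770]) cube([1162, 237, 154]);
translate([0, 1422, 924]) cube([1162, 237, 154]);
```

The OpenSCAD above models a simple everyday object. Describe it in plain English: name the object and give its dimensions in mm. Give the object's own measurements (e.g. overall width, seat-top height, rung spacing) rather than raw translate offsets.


A straight staircase of 7 solid steps. Each step is 1162 mm wide (x), 237 mm deep (y, the going) and 154 mm tall (the rise). The first step rests on the floor; each subsequent step sits one going further in +y and one rise higher in +z, directly behind and above the previous step with no overlap.


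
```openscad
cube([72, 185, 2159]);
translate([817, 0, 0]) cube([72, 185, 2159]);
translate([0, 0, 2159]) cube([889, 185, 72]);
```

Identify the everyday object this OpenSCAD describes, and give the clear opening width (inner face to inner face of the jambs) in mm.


A door frame. The clear opening width is 745 mm.

Two 2159 mm tall posts with a header on top — a door frame. The left jamb is 72 mm wide at x = 0; the right jamb starts at x = 817. The clear opening is 817 − 72 = 745 mm.


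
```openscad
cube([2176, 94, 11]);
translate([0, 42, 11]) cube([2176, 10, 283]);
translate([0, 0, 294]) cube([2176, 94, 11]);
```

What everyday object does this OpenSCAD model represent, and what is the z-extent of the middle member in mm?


An I-beam. The web height is 283 mm.

Two wide flanges with a thin centred web — an I-beam. Overall 305 mm minus two 11 mm flanges gives a web of 305 − 2·11 = 283 mm.


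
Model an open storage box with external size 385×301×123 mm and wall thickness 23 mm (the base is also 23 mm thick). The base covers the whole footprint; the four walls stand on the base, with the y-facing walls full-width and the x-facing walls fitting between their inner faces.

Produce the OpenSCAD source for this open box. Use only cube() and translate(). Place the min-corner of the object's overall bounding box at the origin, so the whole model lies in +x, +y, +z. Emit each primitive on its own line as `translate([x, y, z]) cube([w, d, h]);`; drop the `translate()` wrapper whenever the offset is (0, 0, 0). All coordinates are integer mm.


cube([385, 301, 23]);
translate([0, 0, 23]) cube([385, 23, 100]);
translate([0, 278, 23]) cube([385, 23, 100]);
translate([0, 23, 23]) cube([23, 255, 100]);
translate([362, 23, 23]) cube([23, 255, 100]);


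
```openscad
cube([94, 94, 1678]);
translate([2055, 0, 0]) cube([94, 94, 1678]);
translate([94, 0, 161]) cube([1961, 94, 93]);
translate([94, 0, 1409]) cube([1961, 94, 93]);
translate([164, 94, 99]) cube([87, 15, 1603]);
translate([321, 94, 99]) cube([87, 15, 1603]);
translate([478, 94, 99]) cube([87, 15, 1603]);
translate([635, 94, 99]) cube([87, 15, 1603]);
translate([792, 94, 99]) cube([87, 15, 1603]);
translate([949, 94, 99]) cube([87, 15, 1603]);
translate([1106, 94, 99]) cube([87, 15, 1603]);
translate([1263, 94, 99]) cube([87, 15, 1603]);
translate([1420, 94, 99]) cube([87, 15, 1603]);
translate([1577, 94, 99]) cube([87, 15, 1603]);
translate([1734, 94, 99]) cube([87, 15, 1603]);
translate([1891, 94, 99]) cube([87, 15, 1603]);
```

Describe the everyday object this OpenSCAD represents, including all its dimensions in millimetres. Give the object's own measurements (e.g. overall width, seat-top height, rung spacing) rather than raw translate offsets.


A fence section. Two 94×94 mm posts, 1678 mm tall, stand on the floor with a clear span of 1961 mm between their inner faces. Two horizontal rails of 94×93 mm section span the gap between the posts with their undersides at z = 161 mm and z = 1409 mm, flush with the posts' −y face. 12 pickets, each 87 mm wide, 15 mm thick and 1603 mm tall, are fixed to the +y face of the rails with their bottoms at z = 99 mm, spaced across the span with a 70 mm gap after the −x post and between neighbouring pickets, with 77 mm left before the +x post.


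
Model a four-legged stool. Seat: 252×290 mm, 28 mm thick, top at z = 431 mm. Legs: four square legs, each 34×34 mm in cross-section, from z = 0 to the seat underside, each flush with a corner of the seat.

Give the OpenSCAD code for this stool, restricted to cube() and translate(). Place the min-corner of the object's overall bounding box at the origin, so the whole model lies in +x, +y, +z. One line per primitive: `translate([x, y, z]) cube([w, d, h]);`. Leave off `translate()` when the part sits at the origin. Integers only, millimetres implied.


// leg_h = 431 - 28 = 403
translate([0, 0, 403]) cube([252, 290, 28]);
cube([34, 34, 403]);
translate([218, 0, 0]) cube([34, 34, 403]);
translate([0, 256, 0]) cube([34, 34, 403]);
translate([218, 256, 0]) cube([34, 34, 403]);


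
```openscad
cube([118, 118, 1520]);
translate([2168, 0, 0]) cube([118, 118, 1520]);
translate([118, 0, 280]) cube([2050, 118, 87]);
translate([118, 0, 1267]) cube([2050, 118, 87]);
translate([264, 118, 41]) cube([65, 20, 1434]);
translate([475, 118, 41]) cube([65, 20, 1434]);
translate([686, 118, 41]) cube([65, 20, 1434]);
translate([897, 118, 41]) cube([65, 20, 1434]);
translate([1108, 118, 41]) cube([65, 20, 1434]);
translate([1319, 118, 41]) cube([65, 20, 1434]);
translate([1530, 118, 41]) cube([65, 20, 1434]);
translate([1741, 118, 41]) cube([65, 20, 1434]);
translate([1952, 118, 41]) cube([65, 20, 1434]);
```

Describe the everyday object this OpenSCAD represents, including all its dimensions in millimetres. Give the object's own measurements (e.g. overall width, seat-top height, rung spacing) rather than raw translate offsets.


A fence section. Two 118×118 mm posts, 1520 mm tall, stand on the floor with a clear span of 2050 mm between their inner faces. Two horizontal rails of 118×87 mm section span the gap between the posts with their undersides at z = 280 mm and z = 1267 mm, flush with the posts' −y face. 9 pickets, each 65 mm wide, 20 mm thick and 1434 mm tall, are fixed to the +y face of the rails with their bottoms at z = 41 mm, spaced across the span with a 146 mm gap after the −x post and between neighbouring pickets, with 151 mm left before the +x post.


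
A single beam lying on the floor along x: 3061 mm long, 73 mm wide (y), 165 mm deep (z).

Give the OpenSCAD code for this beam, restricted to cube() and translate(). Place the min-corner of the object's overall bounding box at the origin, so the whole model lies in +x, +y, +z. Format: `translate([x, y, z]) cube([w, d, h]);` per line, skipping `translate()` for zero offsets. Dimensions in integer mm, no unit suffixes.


cube([3061, 73, 165]);


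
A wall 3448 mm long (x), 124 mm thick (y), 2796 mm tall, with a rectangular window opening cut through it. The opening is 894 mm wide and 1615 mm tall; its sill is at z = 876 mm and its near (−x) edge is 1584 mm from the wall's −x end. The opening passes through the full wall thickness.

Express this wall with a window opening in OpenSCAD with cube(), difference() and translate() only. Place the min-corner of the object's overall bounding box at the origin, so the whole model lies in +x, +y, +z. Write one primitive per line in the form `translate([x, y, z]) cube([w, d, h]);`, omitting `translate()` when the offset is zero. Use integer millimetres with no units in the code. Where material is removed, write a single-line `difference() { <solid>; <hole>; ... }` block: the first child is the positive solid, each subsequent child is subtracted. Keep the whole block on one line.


difference() { cube([3448, 124, 2796]); translate([1584, 0, 876]) cube([894, 124, 1615]); }


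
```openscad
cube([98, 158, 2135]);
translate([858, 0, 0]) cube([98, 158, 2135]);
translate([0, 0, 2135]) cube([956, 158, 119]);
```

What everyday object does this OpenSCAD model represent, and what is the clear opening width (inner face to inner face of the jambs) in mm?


A door frame. The clear opening width is 760 mm.

Two 2135 mm tall posts with a header on top — a door frame. The left jamb is 98 mm wide at x = 0; the right jamb starts at x = 858. The clear opening is 858 − 98 = 760 mm.


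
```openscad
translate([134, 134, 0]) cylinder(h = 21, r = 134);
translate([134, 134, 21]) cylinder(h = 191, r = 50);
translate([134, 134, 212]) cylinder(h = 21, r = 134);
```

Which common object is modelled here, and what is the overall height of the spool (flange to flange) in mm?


A spool. The overall height is 233 mm.

Three coaxial cylinders, large–small–large — a spool. Two 21 mm flanges and a 191 mm core give 21 + 191 + 21 = 233 mm.


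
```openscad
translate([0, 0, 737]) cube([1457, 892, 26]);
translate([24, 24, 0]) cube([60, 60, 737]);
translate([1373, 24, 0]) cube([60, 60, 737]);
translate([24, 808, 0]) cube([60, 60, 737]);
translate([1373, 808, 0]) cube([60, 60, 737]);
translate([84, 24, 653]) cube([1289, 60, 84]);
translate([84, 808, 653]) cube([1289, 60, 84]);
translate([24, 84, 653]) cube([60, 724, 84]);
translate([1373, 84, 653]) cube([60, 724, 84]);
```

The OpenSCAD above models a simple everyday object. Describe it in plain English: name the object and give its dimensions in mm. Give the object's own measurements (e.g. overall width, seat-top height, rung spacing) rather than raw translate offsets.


A rectangular dining table. The top is 1457×892×26 mm with its upper surface at z = 763 mm. It stands on four 60×60 mm square legs, each inset 24 mm from the nearest pair of top edges, running from the floor to the underside of the top. Four apron rails, 60 mm thick and 84 mm tall, run between adjacent legs with their top edges flush with the underside of the top and their outer faces flush with the legs' outer faces.


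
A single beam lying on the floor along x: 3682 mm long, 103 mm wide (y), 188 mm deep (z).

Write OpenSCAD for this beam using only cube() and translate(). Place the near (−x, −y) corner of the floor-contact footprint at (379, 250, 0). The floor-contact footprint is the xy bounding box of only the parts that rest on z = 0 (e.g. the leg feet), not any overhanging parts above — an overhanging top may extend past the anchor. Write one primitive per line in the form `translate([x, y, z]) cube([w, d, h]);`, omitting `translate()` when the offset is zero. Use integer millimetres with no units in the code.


translate([379, 250, 0]) cube([3682, 103, 188]);


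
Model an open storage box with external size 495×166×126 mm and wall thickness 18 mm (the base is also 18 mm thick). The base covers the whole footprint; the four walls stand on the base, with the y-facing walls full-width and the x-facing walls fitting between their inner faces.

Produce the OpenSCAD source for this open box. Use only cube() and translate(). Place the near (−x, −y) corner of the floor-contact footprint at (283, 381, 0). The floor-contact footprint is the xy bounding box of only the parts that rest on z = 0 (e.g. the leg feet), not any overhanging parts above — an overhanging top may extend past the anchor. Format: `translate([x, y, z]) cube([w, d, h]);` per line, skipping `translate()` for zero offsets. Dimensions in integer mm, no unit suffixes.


translate([283, 381, 0]) cube([495, 166, 18]);
translate([283, 381, 18]) cube([495, 18, 108]);
translate([283, 529, 18]) cube([495, 18, 108]);
translate([283, 399, 18]) cube([18, 130, 108]);
translate([760, 399, 18]) cube([18, 130, 108]);


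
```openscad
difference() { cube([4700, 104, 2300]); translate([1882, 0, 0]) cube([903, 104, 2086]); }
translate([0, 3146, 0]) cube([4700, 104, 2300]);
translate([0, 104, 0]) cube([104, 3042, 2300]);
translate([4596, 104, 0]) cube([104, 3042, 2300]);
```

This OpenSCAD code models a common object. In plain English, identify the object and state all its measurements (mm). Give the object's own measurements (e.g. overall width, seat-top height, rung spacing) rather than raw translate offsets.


A single room: four walls, each 2300 mm tall and 104 mm thick, enclosing an outside footprint 4700×3250 mm (x × y), no floor or roof. The front and back walls (−y and +y sides) run the full x-width; the side walls fit between their inner faces. A door opening 903 mm wide and 2086 mm tall is cut through the front wall from the floor up, its −x edge 1882 mm from the wall's −x end.


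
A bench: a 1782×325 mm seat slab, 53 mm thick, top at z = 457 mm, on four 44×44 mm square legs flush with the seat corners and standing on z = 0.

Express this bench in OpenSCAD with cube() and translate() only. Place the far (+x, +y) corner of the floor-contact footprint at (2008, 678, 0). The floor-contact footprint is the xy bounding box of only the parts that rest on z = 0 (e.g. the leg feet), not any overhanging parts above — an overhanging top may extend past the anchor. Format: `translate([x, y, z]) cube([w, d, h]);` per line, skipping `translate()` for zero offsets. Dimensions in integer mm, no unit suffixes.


translate([226, 353, 404]) cube([1782, 325, 53]);
translate([226, 353, 0]) cube([44, 44, 404]);
translate([226, 634, 0]) cube([44, 44, 404]);
translate([1964, 353, 0]) cube([44, 44, 404]);
translate([1964, 634, 0]) cube([44, 44, 404]);


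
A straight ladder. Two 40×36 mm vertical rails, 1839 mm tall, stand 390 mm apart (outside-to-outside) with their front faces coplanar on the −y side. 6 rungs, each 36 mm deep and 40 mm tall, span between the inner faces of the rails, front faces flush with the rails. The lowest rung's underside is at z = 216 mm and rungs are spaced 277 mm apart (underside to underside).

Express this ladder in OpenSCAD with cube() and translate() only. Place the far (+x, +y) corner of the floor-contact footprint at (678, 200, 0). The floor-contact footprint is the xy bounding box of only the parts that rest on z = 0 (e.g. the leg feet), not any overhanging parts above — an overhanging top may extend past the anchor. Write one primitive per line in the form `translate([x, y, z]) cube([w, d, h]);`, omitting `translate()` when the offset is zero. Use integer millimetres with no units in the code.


translate([288, 164, 0]) cube([40, 36, 1839]);
translate([638, 164, 0]) cube([40, 36, 1839]);
translate([328, 164, 216]) cube([310, 36, 40]);
translate([328, 164, 493]) cube([310, 36, 40]);
translate([328, 164, 770]) cube([310, 36, 40]);
translate([328, 164, 1047]) cube([310, 36, 40]);
translate([328, 164, 1324]) cube([310, 36, 40]);
translate([328, 164, 1601]) cube([310, 36, 40]);


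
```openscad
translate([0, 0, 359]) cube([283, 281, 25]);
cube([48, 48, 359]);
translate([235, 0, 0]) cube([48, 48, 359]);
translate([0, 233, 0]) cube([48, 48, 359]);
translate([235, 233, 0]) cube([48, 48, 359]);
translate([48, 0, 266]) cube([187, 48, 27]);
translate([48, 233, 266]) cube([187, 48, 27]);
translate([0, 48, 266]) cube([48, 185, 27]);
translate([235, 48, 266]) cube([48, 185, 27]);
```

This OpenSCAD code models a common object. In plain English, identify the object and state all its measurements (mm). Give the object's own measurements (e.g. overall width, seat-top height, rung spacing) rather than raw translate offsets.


A simple wooden stool: a rectangular seat 283 mm (x) by 281 mm (y), 25 mm thick, top face at z = 384 mm, on four square legs, each 48×48 mm in cross-section. The legs rest on z = 0, each flush with a corner of the seat. Four stretchers, 48 mm wide and 27 mm tall, connect adjacent legs with their undersides at z = 266 mm, each running between the inner faces of the legs it joins and aligned with the legs' outer faces on the other axis.


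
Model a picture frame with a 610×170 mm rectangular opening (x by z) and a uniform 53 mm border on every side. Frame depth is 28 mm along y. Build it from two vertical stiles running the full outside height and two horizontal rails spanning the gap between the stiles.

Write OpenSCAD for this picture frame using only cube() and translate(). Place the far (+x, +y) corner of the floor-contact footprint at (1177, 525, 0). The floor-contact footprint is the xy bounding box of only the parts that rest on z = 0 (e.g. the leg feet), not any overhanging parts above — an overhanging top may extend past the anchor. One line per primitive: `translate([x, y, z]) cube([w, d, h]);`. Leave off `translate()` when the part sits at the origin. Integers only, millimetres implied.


translate([461, 497, 0]) cube([53, 28, 276]);
translate([1124, 497, 0]) cube([53, 28, 276]);
translate([514, 497, 0]) cube([610, 28, 53]);
translate([514, 497, 223]) cube([610, 28, 53]);


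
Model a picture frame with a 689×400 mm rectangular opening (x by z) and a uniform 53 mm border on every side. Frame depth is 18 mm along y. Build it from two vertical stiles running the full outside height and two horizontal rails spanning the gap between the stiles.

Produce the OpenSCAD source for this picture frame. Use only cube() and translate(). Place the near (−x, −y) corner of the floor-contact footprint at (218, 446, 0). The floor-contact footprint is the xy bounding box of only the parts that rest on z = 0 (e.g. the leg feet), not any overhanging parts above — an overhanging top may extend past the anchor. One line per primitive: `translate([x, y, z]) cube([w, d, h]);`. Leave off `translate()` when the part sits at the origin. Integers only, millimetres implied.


translate([218, 446, 0]) cube([53, 18, 506]);
translate([960, 446, 0]) cube([53, 18, 506]);
translate([271, 446, 0]) cube([689, 18, 53]);
translate([271, 446, 453]) cube([689, 18, 53]);


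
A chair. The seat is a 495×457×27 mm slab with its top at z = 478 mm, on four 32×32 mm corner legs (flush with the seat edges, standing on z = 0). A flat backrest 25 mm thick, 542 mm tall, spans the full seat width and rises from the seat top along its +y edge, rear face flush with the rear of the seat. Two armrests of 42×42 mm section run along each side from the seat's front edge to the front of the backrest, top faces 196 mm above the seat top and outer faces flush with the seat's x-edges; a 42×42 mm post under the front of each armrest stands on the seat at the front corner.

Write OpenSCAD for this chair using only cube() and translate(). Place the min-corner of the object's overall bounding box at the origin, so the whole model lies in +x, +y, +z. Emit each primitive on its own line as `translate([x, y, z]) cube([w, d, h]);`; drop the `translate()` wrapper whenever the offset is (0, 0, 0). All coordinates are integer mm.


translate([0, 0, 451]) cube([495, 457, 27]);
cube([32, 32, 451]);
translate([463, 0, 0]) cube([32, 32, 451]);
translate([0, 425, 0]) cube([32, 32, 451]);
translate([463, 425, 0]) cube([32, 32, 451]);
translate([0, 432, 478]) cube([495, 25, 542]);
translate([0, 0, 632]) cube([42, 432, 42]);
translate([453, 0, 632]) cube([42, 432, 42]);
translate([0, 0, 478]) cube([42, 42, 154]);
translate([453, 0, 478]) cube([42, 42, 154]);


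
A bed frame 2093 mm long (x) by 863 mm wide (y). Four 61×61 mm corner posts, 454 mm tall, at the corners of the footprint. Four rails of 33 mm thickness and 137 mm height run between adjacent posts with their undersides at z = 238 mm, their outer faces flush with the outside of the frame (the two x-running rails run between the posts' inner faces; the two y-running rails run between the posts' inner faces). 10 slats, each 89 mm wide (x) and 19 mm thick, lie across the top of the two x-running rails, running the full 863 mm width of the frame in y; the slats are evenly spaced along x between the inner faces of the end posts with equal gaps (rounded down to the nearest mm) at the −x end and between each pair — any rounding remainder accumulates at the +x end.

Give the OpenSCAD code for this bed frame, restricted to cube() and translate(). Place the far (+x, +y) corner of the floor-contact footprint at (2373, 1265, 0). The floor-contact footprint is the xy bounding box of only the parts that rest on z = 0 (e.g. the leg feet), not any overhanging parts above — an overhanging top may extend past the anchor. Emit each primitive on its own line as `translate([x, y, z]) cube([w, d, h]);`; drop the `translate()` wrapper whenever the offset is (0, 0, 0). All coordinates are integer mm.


translate([280, 402, 0]) cube([61, 61, 454]);
translate([280, 1204, 0]) cube([61, 61, 454]);
translate([2312, 402, 0]) cube([61, 61, 454]);
translate([2312, 1204, 0]) cube([61, 61, 454]);
translate([341, 402, 238]) cube([1971, 33, 137]);
translate([341, 1232, 238]) cube([1971, 33, 137]);
translate([280, 463, 238]) cube([33, 741, 137]);
translate([2340, 463, 238]) cube([33, 741, 137]);
translate([439, 402, 375]) cube([89, 863, 19]);
translate([626, 402, 375]) cube([89, 863, 19]);
translate([813, 402, 375]) cube([89, 863, 19]);
translate([1000, 402, 375]) cube([89, 863, 19]);
translate([1187, 402, 375]) cube([89, 863, 19]);
translate([1374, 402, 375]) cube([89, 863, 19]);
translate([1561, 402, 375]) cube([89, 863, 19]);
translate([1748, 402, 375]) cube([89, 863, 19]);
translate([1935, 402, 375]) cube([89, 863, 19]);
translate([2122, 402, 375]) cube([89, 863, 19]);


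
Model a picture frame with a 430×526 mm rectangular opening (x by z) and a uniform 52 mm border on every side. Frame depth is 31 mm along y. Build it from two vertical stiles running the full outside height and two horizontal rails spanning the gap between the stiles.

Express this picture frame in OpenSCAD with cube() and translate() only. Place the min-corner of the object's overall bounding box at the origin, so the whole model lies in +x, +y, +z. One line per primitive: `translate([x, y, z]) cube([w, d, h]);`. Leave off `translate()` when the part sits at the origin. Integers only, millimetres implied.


cube([52, 31, 630]);
translate([482, 0, 0]) cube([52, 31, 630]);
translate([52, 0, 0]) cube([430, 31, 52]);
translate([52, 0, 578]) cube([430, 31, 52]);
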